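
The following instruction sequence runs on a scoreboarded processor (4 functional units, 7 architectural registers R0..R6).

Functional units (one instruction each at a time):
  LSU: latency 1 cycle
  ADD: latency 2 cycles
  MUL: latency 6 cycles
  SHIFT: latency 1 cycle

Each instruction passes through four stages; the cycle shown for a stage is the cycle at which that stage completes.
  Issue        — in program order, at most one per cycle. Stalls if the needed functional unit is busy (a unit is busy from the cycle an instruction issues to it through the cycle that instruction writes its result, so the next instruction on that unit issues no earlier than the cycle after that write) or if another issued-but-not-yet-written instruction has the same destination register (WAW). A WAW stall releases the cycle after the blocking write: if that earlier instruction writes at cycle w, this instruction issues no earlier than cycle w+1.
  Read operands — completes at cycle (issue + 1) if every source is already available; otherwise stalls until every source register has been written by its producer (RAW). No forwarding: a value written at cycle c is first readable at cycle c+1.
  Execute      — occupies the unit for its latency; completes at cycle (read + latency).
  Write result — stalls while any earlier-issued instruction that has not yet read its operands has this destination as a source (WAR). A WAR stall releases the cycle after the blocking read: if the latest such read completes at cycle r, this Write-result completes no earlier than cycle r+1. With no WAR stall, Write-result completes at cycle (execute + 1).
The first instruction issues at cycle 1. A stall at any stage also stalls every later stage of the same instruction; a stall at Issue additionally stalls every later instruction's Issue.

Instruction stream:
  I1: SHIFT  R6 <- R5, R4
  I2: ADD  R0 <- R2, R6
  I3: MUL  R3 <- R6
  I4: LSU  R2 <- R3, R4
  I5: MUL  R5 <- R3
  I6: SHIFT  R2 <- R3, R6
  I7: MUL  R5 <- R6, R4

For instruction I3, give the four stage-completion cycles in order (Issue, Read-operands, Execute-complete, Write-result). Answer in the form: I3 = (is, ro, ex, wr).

I3 = (3, 5, 11, 12)

  I1 | 1 | 2 | 3 | 4
  I2 | 2 | 5 | 7 | 8   RAW R6: wait I1 write@4
  I3 | 3 | 5 | 11 | 12   RAW R6: wait I1 write@4
  I4 | 4 | 13 | 14 | 15   RAW R3: wait I3 write@12
  I5 | 13 | 14 | 20 | 21   struct: MUL busy until I3 writes@12
  I6 | 16 | 17 | 18 | 19   WAW R2: wait I4 write@15
  I7 | 22 | 23 | 29 | 30   struct: MUL busy until I5 writes@21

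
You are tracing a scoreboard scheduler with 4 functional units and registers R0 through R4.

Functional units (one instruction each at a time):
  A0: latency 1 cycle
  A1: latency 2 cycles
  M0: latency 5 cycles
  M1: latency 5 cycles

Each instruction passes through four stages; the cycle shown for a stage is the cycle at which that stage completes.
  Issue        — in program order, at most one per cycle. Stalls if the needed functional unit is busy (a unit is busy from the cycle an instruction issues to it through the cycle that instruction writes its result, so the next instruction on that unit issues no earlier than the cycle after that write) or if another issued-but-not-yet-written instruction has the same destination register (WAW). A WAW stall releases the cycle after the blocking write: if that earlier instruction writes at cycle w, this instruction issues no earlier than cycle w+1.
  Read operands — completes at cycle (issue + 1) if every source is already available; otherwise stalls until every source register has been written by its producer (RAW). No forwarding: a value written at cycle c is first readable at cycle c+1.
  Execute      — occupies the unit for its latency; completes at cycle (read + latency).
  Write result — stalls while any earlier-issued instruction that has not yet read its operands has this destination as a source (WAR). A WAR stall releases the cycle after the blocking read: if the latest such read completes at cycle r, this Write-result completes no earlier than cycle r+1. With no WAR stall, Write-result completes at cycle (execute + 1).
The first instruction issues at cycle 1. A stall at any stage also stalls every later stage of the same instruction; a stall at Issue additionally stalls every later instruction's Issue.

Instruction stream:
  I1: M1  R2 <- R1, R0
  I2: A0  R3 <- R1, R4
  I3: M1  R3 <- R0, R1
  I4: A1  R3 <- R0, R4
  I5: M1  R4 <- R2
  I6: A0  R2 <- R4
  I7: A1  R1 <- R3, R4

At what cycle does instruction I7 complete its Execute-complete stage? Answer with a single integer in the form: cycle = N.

cycle = 28

t=1  issue I1 (M1)
t=2  I1 read-ops · issue I2 (A0)
t=3  I2 read-ops
t=4  I2 finished on A0
t=5  I2→R3
t=7  I1 finished on M1
t=8  I1→R2
t=9  issue I3 (M1)
t=10  I3 read-ops
t=15  I3 finished on M1
t=16  I3→R3
t=17  issue I4 (A1)
t=18  I4 read-ops · issue I5 (M1)
t=19  I5 read-ops · issue I6 (A0)
t=20  I4 finished on A1
t=21  I4→R3
t=22  issue I7 (A1)
t=24  I5 finished on M1
t=25  I5→R4
t=26  I6 read-ops · I7 read-ops
t=27  I6 finished on A0
t=28  I6→R2 · I7 finished on A1
t=29  I7→R1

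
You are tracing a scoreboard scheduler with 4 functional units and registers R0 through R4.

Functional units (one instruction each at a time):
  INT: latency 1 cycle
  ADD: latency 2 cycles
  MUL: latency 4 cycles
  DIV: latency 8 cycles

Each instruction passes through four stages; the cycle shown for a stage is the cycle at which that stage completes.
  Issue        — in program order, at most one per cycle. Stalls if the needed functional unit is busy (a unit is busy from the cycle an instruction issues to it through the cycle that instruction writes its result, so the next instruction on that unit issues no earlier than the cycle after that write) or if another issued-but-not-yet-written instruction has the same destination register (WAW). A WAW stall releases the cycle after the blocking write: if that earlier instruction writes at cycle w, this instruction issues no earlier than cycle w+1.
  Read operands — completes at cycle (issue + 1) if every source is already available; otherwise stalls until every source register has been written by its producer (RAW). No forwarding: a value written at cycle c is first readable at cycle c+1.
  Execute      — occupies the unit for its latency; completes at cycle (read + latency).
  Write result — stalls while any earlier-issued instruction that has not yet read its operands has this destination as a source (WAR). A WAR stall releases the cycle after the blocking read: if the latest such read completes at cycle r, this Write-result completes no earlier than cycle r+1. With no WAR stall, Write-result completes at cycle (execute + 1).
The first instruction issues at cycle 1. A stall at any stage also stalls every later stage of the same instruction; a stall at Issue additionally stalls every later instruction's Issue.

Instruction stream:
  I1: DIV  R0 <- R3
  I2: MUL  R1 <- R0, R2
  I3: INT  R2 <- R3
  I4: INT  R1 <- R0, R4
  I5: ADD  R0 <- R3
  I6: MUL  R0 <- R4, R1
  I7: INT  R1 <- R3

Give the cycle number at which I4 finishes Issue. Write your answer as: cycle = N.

  I1 | 1 | 2 | 10 | 11
  I2 | 2 | 12 | 16 | 17   RAW R0: wait I1 write@11
  I3 | 3 | 4 | 5 | 13   WAR R2: wait I2 read@12
  I4 | 18 | 19 | 20 | 21   WAW R1: wait I2 write@17
  I5 | 19 | 20 | 22 | 23
  I6 | 24 | 25 | 29 | 30   WAW R0: wait I5 write@23
  I7 | 25 | 26 | 27 | 28

cycle = 18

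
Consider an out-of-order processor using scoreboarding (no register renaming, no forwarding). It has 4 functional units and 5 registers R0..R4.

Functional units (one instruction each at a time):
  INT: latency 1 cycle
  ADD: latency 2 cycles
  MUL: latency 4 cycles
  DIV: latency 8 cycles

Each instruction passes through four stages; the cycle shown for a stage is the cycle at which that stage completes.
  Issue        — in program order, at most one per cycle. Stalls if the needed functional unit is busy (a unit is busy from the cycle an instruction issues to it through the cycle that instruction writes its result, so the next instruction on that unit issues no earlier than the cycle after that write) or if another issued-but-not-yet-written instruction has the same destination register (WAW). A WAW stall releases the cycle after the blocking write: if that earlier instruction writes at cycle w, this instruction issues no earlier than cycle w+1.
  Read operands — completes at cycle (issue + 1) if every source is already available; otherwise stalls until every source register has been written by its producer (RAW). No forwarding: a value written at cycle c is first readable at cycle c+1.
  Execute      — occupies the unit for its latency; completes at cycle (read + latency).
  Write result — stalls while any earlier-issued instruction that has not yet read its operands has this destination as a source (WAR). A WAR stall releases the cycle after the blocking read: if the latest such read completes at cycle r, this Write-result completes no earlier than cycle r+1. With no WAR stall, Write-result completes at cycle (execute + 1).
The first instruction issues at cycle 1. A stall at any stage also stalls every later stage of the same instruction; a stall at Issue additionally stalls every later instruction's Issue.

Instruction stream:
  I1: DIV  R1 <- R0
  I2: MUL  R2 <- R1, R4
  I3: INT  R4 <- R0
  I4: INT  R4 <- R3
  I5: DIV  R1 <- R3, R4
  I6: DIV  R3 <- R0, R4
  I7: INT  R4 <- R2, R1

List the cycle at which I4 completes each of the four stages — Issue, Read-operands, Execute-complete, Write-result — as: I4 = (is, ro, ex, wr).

I4 = (14, 15, 16, 17)

c1: I1 dispatched to DIV
c2: I1 operands ready | I2 dispatched to MUL
c3: I3 dispatched to INT
c4: I3 operands ready
c5: I3 complete
c10: I1 complete
c11: R1←I1
c12: I2 operands ready
c13: R4←I3
c14: I4 dispatched to INT
c15: I4 operands ready | I5 dispatched to DIV
c16: I2 complete | I4 complete
c17: R2←I2 | R4←I4
c18: I5 operands ready
c26: I5 complete
c27: R1←I5
c28: I6 dispatched to DIV
c29: I6 operands ready | I7 dispatched to INT
c30: I7 operands ready
c31: I7 complete
c32: R4←I7
c37: I6 complete
c38: R3←I6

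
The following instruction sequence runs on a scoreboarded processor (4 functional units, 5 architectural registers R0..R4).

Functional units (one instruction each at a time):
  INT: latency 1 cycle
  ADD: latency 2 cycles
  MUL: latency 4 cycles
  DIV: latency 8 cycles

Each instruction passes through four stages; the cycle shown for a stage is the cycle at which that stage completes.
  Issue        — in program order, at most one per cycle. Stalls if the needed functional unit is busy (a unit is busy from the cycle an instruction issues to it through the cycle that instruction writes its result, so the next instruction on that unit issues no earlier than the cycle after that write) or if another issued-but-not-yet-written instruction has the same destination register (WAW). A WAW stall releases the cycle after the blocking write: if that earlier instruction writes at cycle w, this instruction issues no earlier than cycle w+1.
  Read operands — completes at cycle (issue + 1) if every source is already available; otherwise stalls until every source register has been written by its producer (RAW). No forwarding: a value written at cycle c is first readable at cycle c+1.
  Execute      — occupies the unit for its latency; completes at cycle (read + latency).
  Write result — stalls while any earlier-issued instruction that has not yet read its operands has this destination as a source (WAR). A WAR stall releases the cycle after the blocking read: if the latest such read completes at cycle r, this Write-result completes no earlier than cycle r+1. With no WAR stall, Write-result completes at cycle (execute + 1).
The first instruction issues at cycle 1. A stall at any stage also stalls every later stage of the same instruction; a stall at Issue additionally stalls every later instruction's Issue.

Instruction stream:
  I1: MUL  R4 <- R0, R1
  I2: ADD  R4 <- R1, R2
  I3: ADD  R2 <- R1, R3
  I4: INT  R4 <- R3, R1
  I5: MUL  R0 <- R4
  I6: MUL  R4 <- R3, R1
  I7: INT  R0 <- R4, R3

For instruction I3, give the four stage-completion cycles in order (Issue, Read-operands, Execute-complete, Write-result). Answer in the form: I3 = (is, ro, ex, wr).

I3 = (13, 14, 16, 17)

I1: IS=1 RO=2 EX=6 WR=7
I2: IS=8 RO=9 EX=11 WR=12  [WAW R4: wait I1 write@7]
I3: IS=13 RO=14 EX=16 WR=17  [struct: ADD busy until I2 writes@12]
I4: IS=14 RO=15 EX=16 WR=17
I5: IS=15 RO=18 EX=22 WR=23  [RAW R4: wait I4 write@17]
I6: IS=24 RO=25 EX=29 WR=30  [struct: MUL busy until I5 writes@23]
I7: IS=25 RO=31 EX=32 WR=33  [RAW R4: wait I6 write@30]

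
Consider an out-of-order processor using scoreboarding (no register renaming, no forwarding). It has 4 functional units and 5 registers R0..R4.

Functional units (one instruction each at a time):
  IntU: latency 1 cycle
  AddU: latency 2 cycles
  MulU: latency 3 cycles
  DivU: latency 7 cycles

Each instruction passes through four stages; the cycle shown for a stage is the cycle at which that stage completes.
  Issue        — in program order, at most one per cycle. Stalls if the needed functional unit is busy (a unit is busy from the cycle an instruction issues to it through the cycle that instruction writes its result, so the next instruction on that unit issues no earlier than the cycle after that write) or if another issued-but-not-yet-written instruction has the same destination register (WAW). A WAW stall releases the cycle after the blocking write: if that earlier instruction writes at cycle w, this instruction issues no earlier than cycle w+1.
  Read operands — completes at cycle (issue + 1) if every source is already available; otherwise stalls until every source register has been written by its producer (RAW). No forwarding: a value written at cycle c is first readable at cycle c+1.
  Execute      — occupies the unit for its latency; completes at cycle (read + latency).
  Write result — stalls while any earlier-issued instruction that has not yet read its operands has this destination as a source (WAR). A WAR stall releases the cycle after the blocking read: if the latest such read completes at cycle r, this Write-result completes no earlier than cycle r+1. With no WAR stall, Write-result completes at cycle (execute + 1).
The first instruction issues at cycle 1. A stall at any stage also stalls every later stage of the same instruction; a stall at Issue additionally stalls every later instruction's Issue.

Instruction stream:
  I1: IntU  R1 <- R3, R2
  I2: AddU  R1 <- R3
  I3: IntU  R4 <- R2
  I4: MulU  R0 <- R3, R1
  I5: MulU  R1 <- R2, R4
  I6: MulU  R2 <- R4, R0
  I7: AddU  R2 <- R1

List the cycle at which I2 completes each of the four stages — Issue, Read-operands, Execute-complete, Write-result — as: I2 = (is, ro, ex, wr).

  I1 | 1 | 2 | 3 | 4
  I2 | 5 | 6 | 8 | 9   WAW R1: wait I1 write@4
  I3 | 6 | 7 | 8 | 9
  I4 | 7 | 10 | 13 | 14   RAW R1: wait I2 write@9
  I5 | 15 | 16 | 19 | 20   struct: MulU busy until I4 writes@14
  I6 | 21 | 22 | 25 | 26   struct: MulU busy until I5 writes@20
  I7 | 27 | 28 | 30 | 31   WAW R2: wait I6 write@26

I2 = (5, 6, 8, 9)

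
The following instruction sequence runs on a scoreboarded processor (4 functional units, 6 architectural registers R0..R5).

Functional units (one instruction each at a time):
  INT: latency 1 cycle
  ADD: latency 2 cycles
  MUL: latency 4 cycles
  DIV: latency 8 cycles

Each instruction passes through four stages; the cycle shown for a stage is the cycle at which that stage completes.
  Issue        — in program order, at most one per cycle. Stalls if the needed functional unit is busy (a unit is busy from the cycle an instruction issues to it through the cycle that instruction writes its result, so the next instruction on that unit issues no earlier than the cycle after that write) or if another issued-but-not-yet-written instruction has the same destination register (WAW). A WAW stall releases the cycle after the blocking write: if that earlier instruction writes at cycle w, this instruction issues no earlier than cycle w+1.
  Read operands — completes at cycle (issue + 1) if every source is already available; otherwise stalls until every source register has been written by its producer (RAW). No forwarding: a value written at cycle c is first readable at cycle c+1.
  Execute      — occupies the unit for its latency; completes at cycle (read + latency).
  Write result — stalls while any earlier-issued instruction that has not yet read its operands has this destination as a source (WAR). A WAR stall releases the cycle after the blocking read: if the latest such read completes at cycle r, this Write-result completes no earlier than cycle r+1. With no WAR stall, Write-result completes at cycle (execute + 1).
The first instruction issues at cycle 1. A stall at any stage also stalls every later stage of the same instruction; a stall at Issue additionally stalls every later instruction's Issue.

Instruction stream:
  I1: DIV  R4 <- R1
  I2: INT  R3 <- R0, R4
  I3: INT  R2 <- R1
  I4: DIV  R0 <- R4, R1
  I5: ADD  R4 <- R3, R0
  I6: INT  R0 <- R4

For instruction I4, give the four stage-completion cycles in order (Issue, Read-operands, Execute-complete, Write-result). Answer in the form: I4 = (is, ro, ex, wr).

cycle 1: I1 issues→DIV
cycle 2: I1 reads | I2 issues→INT
cycle 10: I1 exec-done
cycle 11: I1 writes R4
cycle 12: I2 reads
cycle 13: I2 exec-done
cycle 14: I2 writes R3
cycle 15: I3 issues→INT
cycle 16: I3 reads | I4 issues→DIV
cycle 17: I3 exec-done | I4 reads | I5 issues→ADD
cycle 18: I3 writes R2
cycle 25: I4 exec-done
cycle 26: I4 writes R0
cycle 27: I5 reads | I6 issues→INT
cycle 29: I5 exec-done
cycle 30: I5 writes R4
cycle 31: I6 reads
cycle 32: I6 exec-done
cycle 33: I6 writes R0

I4 = (16, 17, 25, 26)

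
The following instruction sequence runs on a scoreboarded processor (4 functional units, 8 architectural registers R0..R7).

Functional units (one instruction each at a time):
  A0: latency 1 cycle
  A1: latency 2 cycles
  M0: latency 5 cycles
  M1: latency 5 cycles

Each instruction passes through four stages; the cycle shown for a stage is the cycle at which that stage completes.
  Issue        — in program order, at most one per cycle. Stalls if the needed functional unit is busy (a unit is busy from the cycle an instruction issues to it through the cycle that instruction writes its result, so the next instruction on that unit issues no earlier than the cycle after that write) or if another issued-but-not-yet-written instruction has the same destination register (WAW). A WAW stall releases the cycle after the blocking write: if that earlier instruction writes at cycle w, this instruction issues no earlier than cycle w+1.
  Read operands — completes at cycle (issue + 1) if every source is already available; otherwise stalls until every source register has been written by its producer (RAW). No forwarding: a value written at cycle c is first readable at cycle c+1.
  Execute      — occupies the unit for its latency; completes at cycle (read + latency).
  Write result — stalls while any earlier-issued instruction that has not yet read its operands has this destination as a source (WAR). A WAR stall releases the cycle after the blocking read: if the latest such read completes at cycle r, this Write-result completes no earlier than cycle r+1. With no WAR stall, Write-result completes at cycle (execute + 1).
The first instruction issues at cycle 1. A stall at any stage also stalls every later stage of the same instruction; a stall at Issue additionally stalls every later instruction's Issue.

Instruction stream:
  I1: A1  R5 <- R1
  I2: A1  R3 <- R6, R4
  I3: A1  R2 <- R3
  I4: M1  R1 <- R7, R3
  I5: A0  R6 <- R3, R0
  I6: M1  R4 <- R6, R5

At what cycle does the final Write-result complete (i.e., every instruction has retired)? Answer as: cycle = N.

I1: IS=1 RO=2 EX=4 WR=5
I2: IS=6 RO=7 EX=9 WR=10  [struct: A1 busy until I1 writes@5]
I3: IS=11 RO=12 EX=14 WR=15  [struct: A1 busy until I2 writes@10]
I4: IS=12 RO=13 EX=18 WR=19
I5: IS=13 RO=14 EX=15 WR=16
I6: IS=20 RO=21 EX=26 WR=27  [struct: M1 busy until I4 writes@19]

cycle = 27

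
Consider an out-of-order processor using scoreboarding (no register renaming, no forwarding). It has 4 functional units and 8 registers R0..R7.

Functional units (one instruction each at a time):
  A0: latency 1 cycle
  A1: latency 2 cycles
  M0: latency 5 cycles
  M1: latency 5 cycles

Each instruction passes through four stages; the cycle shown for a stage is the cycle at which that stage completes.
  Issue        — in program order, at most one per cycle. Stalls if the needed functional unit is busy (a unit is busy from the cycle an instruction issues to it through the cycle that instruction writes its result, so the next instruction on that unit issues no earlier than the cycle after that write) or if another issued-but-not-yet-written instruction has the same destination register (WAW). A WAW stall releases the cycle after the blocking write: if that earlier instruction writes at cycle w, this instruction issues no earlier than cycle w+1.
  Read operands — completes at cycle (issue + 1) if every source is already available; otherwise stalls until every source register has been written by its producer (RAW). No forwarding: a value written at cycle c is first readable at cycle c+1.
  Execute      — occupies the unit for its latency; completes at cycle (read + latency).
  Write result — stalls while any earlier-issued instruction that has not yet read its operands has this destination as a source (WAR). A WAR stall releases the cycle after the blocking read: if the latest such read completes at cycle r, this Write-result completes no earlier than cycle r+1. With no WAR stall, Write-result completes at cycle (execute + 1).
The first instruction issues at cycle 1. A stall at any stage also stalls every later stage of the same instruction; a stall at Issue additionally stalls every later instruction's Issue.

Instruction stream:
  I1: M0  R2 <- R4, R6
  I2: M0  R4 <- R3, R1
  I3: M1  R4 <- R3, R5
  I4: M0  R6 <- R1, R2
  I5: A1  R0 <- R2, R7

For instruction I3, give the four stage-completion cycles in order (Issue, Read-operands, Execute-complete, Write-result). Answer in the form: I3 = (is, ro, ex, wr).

cycle 1: issue I1 (M0)
cycle 2: I1 read-ops
cycle 7: I1 finished on M0
cycle 8: I1→R2
cycle 9: issue I2 (M0)
cycle 10: I2 read-ops
cycle 15: I2 finished on M0
cycle 16: I2→R4
cycle 17: issue I3 (M1)
cycle 18: I3 read-ops, issue I4 (M0)
cycle 19: I4 read-ops, issue I5 (A1)
cycle 20: I5 read-ops
cycle 22: I5 finished on A1
cycle 23: I3 finished on M1, I5→R0
cycle 24: I3→R4, I4 finished on M0
cycle 25: I4→R6

I3 = (17, 18, 23, 24)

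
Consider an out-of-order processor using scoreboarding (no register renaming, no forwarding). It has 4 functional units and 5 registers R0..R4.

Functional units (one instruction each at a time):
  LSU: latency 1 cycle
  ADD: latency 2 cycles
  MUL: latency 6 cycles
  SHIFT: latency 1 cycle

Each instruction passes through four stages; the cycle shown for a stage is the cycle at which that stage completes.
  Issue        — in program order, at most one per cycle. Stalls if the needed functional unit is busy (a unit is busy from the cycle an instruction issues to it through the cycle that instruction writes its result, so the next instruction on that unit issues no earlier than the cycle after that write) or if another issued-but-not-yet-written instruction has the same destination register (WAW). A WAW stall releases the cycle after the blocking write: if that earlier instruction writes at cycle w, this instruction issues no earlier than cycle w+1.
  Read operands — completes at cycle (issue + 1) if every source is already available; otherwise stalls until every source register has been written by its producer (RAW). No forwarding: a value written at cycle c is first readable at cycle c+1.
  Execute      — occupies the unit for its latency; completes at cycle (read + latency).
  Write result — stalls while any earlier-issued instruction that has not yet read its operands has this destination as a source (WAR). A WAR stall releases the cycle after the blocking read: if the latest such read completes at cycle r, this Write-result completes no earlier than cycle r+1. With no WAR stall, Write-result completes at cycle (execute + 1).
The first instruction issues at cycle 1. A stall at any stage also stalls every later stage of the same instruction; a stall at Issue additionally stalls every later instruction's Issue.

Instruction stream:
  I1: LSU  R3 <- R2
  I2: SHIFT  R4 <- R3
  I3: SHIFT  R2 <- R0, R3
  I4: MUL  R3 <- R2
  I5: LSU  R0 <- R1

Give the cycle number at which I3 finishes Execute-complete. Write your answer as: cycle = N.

cycle = 10

cycle 1: I1 issues→LSU
cycle 2: I1 reads, I2 issues→SHIFT
cycle 3: I1 exec-done
cycle 4: I1 writes R3
cycle 5: I2 reads
cycle 6: I2 exec-done
cycle 7: I2 writes R4
cycle 8: I3 issues→SHIFT
cycle 9: I3 reads, I4 issues→MUL
cycle 10: I3 exec-done, I5 issues→LSU
cycle 11: I3 writes R2, I5 reads
cycle 12: I4 reads, I5 exec-done
cycle 13: I5 writes R0
cycle 18: I4 exec-done
cycle 19: I4 writes R3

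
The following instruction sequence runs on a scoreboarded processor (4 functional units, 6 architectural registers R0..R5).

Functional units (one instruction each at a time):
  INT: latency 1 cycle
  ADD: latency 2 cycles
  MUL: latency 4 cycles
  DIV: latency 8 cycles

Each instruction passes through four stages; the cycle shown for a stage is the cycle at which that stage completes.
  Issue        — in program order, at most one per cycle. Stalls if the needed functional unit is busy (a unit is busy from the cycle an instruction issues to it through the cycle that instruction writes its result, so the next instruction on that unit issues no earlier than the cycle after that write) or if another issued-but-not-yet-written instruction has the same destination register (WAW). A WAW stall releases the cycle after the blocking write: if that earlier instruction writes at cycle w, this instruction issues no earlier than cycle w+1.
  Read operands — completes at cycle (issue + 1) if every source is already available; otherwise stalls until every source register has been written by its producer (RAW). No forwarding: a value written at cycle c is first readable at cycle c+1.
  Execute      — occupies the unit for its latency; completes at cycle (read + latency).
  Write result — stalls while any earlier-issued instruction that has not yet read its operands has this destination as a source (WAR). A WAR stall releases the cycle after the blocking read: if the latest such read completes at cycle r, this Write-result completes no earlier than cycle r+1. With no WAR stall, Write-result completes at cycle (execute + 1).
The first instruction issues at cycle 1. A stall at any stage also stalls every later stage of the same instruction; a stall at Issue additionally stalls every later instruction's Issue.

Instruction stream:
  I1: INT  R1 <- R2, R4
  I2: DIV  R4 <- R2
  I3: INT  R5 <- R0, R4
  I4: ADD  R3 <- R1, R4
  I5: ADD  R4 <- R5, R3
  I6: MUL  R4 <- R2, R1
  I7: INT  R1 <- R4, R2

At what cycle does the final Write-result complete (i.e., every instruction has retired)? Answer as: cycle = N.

I1 -> (1, 2, 3, 4)
I2 -> (2, 3, 11, 12)
I3 -> (5, 13, 14, 15)  // struct: INT busy until I1 writes@4, RAW R4: wait I2 write@12
I4 -> (6, 13, 15, 16)  // RAW R4: wait I2 write@12
I5 -> (17, 18, 20, 21)  // struct: ADD busy until I4 writes@16
I6 -> (22, 23, 27, 28)  // WAW R4: wait I5 write@21
I7 -> (23, 29, 30, 31)  // RAW R4: wait I6 write@28

cycle = 31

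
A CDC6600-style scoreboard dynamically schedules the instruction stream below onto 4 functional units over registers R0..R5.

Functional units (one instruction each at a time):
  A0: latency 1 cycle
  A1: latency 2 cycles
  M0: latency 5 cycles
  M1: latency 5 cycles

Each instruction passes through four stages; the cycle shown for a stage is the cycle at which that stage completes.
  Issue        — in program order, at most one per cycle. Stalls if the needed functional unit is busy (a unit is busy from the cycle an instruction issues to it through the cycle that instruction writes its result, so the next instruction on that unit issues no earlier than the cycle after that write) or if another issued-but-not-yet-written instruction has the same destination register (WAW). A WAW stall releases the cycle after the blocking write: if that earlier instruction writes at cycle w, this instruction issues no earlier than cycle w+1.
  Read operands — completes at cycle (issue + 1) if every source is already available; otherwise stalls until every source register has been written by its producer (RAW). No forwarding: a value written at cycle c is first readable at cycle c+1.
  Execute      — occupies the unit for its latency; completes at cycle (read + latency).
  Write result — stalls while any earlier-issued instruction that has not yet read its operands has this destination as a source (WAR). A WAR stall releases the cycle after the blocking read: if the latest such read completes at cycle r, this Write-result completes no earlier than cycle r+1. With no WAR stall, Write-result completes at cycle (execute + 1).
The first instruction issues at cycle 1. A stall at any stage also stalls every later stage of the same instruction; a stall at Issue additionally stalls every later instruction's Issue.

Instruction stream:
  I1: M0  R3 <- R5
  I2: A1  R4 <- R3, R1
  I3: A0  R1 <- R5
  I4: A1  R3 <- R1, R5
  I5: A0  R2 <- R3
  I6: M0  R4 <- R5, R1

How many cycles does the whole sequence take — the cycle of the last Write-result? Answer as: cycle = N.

I1  is:1  ro:2  ex:7  wr:8
I2  is:2  ro:9  ex:11  wr:12  — RAW R3: wait I1 write@8
I3  is:3  ro:4  ex:5  wr:10  — WAR R1: wait I2 read@9
I4  is:13  ro:14  ex:16  wr:17  — struct: A1 busy until I2 writes@12
I5  is:14  ro:18  ex:19  wr:20  — RAW R3: wait I4 write@17
I6  is:15  ro:16  ex:21  wr:22

cycle = 22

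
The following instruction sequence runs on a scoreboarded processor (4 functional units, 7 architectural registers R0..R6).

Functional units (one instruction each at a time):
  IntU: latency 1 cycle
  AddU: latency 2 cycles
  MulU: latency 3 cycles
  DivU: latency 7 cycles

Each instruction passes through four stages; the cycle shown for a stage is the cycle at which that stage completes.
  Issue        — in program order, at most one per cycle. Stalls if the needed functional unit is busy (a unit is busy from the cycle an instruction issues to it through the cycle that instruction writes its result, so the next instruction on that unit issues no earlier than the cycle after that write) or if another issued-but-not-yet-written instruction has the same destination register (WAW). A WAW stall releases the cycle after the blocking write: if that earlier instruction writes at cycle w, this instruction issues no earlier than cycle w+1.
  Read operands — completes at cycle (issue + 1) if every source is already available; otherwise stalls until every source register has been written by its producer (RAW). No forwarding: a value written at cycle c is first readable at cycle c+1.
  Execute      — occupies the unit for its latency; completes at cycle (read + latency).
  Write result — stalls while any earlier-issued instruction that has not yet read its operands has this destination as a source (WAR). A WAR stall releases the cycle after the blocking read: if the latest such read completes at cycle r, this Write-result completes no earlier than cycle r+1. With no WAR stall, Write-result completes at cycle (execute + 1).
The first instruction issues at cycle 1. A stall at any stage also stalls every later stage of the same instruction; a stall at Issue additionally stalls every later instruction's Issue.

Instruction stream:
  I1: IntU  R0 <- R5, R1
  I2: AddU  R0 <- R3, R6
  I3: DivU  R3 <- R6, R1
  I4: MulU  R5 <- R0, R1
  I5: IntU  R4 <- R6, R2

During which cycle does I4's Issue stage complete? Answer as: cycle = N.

[1] I1 issues→IntU
[2] I1 reads
[3] I1 exec-done
[4] I1 writes R0
[5] I2 issues→AddU
[6] I2 reads | I3 issues→DivU
[7] I3 reads | I4 issues→MulU
[8] I2 exec-done | I5 issues→IntU
[9] I2 writes R0 | I5 reads
[10] I4 reads | I5 exec-done
[11] I5 writes R4
[13] I4 exec-done
[14] I3 exec-done | I4 writes R5
[15] I3 writes R3

cycle = 7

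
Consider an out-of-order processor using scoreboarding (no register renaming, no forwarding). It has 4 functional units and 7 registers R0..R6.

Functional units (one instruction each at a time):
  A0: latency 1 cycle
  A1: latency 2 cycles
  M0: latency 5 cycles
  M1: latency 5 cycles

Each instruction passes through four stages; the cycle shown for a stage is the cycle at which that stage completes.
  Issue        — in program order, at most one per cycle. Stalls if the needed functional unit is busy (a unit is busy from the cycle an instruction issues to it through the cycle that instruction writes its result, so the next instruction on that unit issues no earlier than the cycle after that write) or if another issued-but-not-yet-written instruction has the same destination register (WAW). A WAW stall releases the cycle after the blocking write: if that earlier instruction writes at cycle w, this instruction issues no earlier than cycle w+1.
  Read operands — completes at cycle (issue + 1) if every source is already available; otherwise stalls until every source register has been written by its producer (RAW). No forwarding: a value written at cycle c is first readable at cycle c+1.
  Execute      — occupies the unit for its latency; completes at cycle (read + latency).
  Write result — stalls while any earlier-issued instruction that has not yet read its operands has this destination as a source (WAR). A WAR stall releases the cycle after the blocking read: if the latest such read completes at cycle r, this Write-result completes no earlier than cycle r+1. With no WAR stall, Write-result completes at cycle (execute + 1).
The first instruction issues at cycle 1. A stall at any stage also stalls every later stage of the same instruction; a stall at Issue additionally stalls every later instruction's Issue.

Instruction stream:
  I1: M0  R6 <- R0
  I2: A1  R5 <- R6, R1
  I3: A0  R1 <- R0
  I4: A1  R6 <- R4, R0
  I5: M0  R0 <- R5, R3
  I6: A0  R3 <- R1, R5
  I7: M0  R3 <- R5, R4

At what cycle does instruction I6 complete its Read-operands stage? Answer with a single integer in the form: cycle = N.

cycle = 16

I1 -> (1, 2, 7, 8)
I2 -> (2, 9, 11, 12)  // RAW R6: wait I1 write@8
I3 -> (3, 4, 5, 10)  // WAR R1: wait I2 read@9
I4 -> (13, 14, 16, 17)  // struct: A1 busy until I2 writes@12
I5 -> (14, 15, 20, 21)
I6 -> (15, 16, 17, 18)
I7 -> (22, 23, 28, 29)  // struct: M0 busy until I5 writes@21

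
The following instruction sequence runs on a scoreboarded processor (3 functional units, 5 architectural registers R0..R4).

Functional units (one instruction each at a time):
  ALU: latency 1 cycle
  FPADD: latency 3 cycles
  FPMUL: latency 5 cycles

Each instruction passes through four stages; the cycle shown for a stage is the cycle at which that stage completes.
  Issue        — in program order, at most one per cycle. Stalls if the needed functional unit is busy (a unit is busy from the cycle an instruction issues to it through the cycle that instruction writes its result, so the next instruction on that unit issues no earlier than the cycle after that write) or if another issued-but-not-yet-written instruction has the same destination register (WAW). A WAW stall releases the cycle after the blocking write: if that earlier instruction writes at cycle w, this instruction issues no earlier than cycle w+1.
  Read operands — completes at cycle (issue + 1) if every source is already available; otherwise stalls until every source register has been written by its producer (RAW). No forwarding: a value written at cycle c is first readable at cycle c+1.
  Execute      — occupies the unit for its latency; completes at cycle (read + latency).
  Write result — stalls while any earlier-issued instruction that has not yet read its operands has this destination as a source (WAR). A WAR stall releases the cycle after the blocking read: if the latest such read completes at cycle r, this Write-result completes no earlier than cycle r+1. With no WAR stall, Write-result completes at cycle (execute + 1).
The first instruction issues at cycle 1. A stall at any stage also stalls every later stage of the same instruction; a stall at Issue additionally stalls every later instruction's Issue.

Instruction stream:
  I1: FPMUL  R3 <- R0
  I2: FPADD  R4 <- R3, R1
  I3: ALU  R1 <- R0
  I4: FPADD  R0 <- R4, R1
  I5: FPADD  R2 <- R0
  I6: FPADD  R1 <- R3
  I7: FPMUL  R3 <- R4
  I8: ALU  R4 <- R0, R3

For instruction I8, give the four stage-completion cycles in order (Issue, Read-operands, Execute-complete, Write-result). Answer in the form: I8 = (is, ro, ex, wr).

t=1  I1 issues→FPMUL
t=2  I1 reads; I2 issues→FPADD
t=3  I3 issues→ALU
t=4  I3 reads
t=5  I3 exec-done
t=7  I1 exec-done
t=8  I1 writes R3
t=9  I2 reads
t=10  I3 writes R1
t=12  I2 exec-done
t=13  I2 writes R4
t=14  I4 issues→FPADD
t=15  I4 reads
t=18  I4 exec-done
t=19  I4 writes R0
t=20  I5 issues→FPADD
t=21  I5 reads
t=24  I5 exec-done
t=25  I5 writes R2
t=26  I6 issues→FPADD
t=27  I6 reads; I7 issues→FPMUL
t=28  I7 reads; I8 issues→ALU
t=30  I6 exec-done
t=31  I6 writes R1
t=33  I7 exec-done
t=34  I7 writes R3
t=35  I8 reads
t=36  I8 exec-done
t=37  I8 writes R4

I8 = (28, 35, 36, 37)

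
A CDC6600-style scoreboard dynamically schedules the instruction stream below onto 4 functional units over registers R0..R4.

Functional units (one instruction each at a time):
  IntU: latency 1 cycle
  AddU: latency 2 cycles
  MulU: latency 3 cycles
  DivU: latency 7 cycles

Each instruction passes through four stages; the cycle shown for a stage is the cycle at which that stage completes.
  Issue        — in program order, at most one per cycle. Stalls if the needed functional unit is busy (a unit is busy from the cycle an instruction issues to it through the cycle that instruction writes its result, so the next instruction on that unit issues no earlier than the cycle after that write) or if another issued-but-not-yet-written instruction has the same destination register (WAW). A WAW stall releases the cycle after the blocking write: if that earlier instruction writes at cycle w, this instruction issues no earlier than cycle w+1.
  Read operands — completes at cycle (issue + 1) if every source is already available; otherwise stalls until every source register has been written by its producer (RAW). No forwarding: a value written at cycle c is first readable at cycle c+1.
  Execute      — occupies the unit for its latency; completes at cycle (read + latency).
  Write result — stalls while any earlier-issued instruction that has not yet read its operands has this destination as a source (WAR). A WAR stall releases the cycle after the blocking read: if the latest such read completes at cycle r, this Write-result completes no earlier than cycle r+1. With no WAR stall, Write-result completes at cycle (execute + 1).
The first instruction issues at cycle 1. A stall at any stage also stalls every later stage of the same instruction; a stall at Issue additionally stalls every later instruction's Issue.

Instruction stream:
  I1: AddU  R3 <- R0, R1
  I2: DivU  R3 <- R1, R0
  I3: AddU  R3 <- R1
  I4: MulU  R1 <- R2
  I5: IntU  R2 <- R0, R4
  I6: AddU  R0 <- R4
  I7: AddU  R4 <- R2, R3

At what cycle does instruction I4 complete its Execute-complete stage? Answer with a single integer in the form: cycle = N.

I1 -> (1, 2, 4, 5)
I2 -> (6, 7, 14, 15)  // WAW R3: wait I1 write@5
I3 -> (16, 17, 19, 20)  // WAW R3: wait I2 write@15
I4 -> (17, 18, 21, 22)
I5 -> (18, 19, 20, 21)
I6 -> (21, 22, 24, 25)  // struct: AddU busy until I3 writes@20
I7 -> (26, 27, 29, 30)  // struct: AddU busy until I6 writes@25

cycle = 21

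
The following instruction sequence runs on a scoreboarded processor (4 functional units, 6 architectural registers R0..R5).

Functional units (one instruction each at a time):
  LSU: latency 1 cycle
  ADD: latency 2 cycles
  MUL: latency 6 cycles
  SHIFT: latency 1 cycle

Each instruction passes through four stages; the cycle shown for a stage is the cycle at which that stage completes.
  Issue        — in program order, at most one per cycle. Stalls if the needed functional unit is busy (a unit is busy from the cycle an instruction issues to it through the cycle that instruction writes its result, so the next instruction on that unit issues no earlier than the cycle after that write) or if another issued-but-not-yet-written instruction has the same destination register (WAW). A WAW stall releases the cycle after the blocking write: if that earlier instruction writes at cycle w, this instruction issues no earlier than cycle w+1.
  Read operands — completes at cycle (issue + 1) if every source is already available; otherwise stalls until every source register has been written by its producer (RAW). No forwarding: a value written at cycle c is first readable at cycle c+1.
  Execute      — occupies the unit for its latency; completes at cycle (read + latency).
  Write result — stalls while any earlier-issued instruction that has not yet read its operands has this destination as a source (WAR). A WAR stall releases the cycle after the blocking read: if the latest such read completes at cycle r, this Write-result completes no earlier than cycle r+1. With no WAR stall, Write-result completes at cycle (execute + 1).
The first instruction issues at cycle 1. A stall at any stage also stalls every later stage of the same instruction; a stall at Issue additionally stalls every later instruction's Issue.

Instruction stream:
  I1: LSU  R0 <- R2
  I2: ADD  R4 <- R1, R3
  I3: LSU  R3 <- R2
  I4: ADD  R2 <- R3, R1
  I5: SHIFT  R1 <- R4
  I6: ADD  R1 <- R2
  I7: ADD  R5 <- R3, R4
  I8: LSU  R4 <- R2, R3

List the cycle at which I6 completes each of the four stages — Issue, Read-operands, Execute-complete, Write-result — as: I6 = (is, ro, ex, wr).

I6 = (13, 14, 16, 17)

I1  is:1  ro:2  ex:3  wr:4
I2  is:2  ro:3  ex:5  wr:6
I3  is:5  ro:6  ex:7  wr:8  — struct: LSU busy until I1 writes@4
I4  is:7  ro:9  ex:11  wr:12  — struct: ADD busy until I2 writes@6, RAW R3: wait I3 write@8
I5  is:8  ro:9  ex:10  wr:11
I6  is:13  ro:14  ex:16  wr:17  — struct: ADD busy until I4 writes@12
I7  is:18  ro:19  ex:21  wr:22  — struct: ADD busy until I6 writes@17
I8  is:19  ro:20  ex:21  wr:22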